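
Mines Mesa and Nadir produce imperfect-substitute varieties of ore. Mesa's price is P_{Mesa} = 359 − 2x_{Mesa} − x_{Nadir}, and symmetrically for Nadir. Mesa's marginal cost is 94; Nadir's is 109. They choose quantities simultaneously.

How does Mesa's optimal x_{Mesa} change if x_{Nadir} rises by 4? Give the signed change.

-1

Mine Mesa's profit: π = x_{Mesa}(359 − 2x_{Mesa} − x_{Nadir}) − 94x_{Mesa}.
∂π/∂x_{Mesa} = 265 − 4x_{Mesa} − x_{Nadir} = 0 ⇒ x_{Mesa} = 66.25 − 0.25x_{Nadir}.
The reaction-function slope is −0.25, so a 4-unit rise in x_{Nadir} moves x_{Mesa} by −0.25 × 4 = −1. Mesa's best response falls — the actions are strategic substitutes.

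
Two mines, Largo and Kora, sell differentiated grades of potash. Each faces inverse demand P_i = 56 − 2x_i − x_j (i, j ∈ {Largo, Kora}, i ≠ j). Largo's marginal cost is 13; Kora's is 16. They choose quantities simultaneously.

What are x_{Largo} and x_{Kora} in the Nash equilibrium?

Mine Largo's profit: π = x_{Largo}(56 − 2x_{Largo} − x_{Kora}) − 13x_{Largo}.
∂π/∂x_{Largo} = 43 − 4x_{Largo} − x_{Kora} = 0 ⇒ x_{Largo} = 10.75 − 0.25x_{Kora}.
Similarly x_{Kora} = 10 − 0.25x_{Largo}.
Solving the two reaction functions simultaneously: (1 − (−0.25)(−0.25))x_{Largo} = 10.75 − 0.25·10, so 0.9375x_{Largo} = 8.25 and x_{Largo} = 8.8.
Then x_{Kora} = 10 − 0.25·8.8 = 7.8.

8.8, 7.8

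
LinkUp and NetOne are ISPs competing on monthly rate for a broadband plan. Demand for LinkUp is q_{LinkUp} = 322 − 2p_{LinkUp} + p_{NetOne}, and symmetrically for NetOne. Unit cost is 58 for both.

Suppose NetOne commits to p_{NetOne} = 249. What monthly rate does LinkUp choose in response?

171.75

LinkUp's profit: π = (p_{LinkUp} − 58)(322 − 2p_{LinkUp} + p_{NetOne}).
∂π/∂p_{LinkUp} = 438 − 4p_{LinkUp} + p_{NetOne} = 0 ⇒ p_{LinkUp} = 109.5 + 0.25p_{NetOne}.
At p_{NetOne} = 249: p_{LinkUp} = 109.5 + 0.25·249 = 171.75.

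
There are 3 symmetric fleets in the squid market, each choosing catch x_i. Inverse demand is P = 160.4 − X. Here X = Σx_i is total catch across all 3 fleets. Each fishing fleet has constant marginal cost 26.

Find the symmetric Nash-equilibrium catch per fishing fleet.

33.6

A representative fishing fleet's profit is π_i = x_i(160.4 − X) − 26x_i, with X = x_i + Σ_{j≠i} x_j.
First-order condition: 134.4 − 2x_i − Σ_{j≠i} x_j = 0.
In a symmetric equilibrium every fishing fleet chooses the same x, so Σ_{j≠i} x_j = 2x. The condition becomes 134.4 − 4x = 0, giving x = 134.4/4 = 33.6.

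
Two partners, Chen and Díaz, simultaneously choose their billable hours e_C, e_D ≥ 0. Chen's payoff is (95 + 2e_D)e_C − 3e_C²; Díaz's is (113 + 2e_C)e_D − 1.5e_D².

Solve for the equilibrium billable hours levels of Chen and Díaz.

Expanding Chen's payoff: 95e_C + 2e_De_C − 3e_C².
∂π/∂e_C = 95 + 2e_D − 6e_C = 0, so e_C = 95/6 + (1/3)e_D.
Likewise for Díaz: e_D = 113/3 + (2/3)e_C.
Plugging e_D into Chen's best response: e_C = 95/6 + (1/3)(113/3 + (2/3)e_C) ⇒ (7/9)e_C = 511/18, so e_C = 36.5.
Then e_D = 113/3 + (2/3)·36.5 = 62.

36.5, 62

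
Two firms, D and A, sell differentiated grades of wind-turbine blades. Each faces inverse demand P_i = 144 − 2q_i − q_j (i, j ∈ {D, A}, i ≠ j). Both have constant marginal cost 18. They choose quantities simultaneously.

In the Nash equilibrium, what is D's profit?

1270.08

Firm D's profit: π = q_D(144 − 2q_D − q_A) − 18q_D.
∂π/∂q_D = 126 − 4q_D − q_A = 0 ⇒ q_D = 31.5 − 0.25q_A.
Setting q_D = q_A in the reaction function: q_D = 31.5 − 0.25q_D, so q_D = 31.5 / 1.25 = 25.2.
P_D = 144 − 2·25.2 − 25.2 = 68.4.
Profit = (68.4 − 18)·25.2 = 1270.08.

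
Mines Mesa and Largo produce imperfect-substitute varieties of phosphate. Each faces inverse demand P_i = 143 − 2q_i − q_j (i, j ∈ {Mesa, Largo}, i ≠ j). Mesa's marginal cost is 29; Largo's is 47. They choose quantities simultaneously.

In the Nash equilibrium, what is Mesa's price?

Mine Mesa's profit: π = q_{Mesa}(143 − 2q_{Mesa} − q_{Largo}) − 29q_{Mesa}.
∂π/∂q_{Mesa} = 114 − 4q_{Mesa} − q_{Largo} = 0 ⇒ q_{Mesa} = 28.5 − 0.25q_{Largo}.
Similarly q_{Largo} = 24 − 0.25q_{Mesa}.
Plugging q_{Largo} into Mesa's best response: q_{Mesa} = 28.5 − 0.25(24 − 0.25q_{Mesa}) ⇒ 0.9375q_{Mesa} = 22.5, so q_{Mesa} = 24.
Then q_{Largo} = 24 − 0.25·24 = 18.
P_{Mesa} = 143 − 2·24 − 18 = 77.

77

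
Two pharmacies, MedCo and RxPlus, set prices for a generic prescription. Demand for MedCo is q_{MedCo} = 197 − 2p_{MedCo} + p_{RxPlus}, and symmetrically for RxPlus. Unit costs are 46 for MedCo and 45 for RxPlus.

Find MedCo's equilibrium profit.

5040.08

MedCo's profit: π = (p_{MedCo} − 46)(197 − 2p_{MedCo} + p_{RxPlus}).
∂π/∂p_{MedCo} = 289 − 4p_{MedCo} + p_{RxPlus} = 0 ⇒ p_{MedCo} = 72.25 + 0.25p_{RxPlus}.
Similarly p_{RxPlus} = 71.75 + 0.25p_{MedCo}.
Plugging p_{RxPlus} into MedCo's best response: p_{MedCo} = 72.25 + 0.25(71.75 + 0.25p_{MedCo}) ⇒ 0.9375p_{MedCo} = 90.1875, so p_{MedCo} = 96.2.
Then p_{RxPlus} = 71.75 + 0.25·96.2 = 95.8.
q_{MedCo} = 197 − 2·96.2 + 95.8 = 100.4.
Profit = (96.2 − 46)·100.4 = 5040.08.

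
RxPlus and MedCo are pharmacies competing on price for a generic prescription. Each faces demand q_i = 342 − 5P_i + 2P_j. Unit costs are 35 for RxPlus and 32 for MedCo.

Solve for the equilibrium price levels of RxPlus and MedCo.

RxPlus's profit: π = (P_{RxPlus} − 35)(342 − 5P_{RxPlus} + 2P_{MedCo}).
∂π/∂P_{RxPlus} = 517 − 10P_{RxPlus} + 2P_{MedCo} = 0 ⇒ P_{RxPlus} = 51.7 + 0.2P_{MedCo}.
Similarly P_{MedCo} = 50.2 + 0.2P_{RxPlus}.
Solving the two reaction functions simultaneously: (1 − (0.2)(0.2))P_{RxPlus} = 51.7 + 0.2·50.2, so 0.96P_{RxPlus} = 61.74 and P_{RxPlus} = 64.3125.
Then P_{MedCo} = 50.2 + 0.2·64.3125 = 63.0625.

64.3125, 63.0625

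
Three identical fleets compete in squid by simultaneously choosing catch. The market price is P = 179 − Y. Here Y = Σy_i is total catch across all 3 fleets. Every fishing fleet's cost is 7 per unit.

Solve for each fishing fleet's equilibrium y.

A representative fishing fleet's profit is π_i = y_i(179 − Y) − 7y_i, with Y = y_i + Σ_{j≠i} y_j.
First-order condition: 172 − 2y_i − Σ_{j≠i} y_j = 0.
In a symmetric equilibrium every fishing fleet chooses the same y, so Σ_{j≠i} y_j = 2y. The condition becomes 172 − 4y = 0, giving y = 172/4 = 43.

43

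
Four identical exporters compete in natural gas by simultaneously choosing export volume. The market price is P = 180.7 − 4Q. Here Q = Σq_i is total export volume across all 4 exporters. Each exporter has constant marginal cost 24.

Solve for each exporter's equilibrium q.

7.835

A representative exporter's profit is π_i = q_i(180.7 − 4Q) − 24q_i, with Q = q_i + Σ_{j≠i} q_j.
First-order condition: 156.7 − 8q_i − 4Σ_{j≠i} q_j = 0.
In a symmetric equilibrium every exporter chooses the same q, so Σ_{j≠i} q_j = 3q. The condition becomes 156.7 − 20q = 0, giving q = 156.7/20 = 7.835.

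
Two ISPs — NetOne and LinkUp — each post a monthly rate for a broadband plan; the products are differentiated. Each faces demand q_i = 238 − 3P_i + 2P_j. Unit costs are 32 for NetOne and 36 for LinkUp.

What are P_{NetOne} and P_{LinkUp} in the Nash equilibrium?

NetOne's profit: π = (P_{NetOne} − 32)(238 − 3P_{NetOne} + 2P_{LinkUp}).
∂π/∂P_{NetOne} = 334 − 6P_{NetOne} + 2P_{LinkUp} = 0 ⇒ P_{NetOne} = 167/3 + (1/3)P_{LinkUp}.
Similarly P_{LinkUp} = 173/3 + (1/3)P_{NetOne}.
Substituting the second reaction function into the first: P_{NetOne} = 167/3 + (1/3)(173/3 + (1/3)P_{NetOne}), which gives (8/9)P_{NetOne} = 674/9 ⇒ P_{NetOne} = 84.25.
Then P_{LinkUp} = 173/3 + (1/3)·84.25 = 85.75.

84.25, 85.75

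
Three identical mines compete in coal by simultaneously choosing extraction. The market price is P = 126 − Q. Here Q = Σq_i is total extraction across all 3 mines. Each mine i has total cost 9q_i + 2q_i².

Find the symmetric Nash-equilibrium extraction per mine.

14.625

A representative mine's profit is π_i = q_i(126 − Q) − 9q_i − 2q_i², with Q = q_i + Σ_{j≠i} q_j.
First-order condition: 117 − 6q_i − Σ_{j≠i} q_j = 0.
Imposing symmetry (q_j = q for all j) turns Σ_{j≠i} q_j into 2q, so 117 = 8q and q = 14.625.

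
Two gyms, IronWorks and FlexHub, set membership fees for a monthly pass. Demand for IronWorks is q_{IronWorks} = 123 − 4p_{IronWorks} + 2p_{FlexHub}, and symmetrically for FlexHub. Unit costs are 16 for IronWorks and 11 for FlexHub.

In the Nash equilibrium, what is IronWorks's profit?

841

IronWorks's profit: π = (p_{IronWorks} − 16)(123 − 4p_{IronWorks} + 2p_{FlexHub}).
∂π/∂p_{IronWorks} = 187 − 8p_{IronWorks} + 2p_{FlexHub} = 0 ⇒ p_{IronWorks} = 23.375 + 0.25p_{FlexHub}.
Similarly p_{FlexHub} = 20.875 + 0.25p_{IronWorks}.
Solving the two reaction functions simultaneously: (1 − (0.25)(0.25))p_{IronWorks} = 23.375 + 0.25·20.875, so 0.9375p_{IronWorks} = 915/32 and p_{IronWorks} = 30.5.
Then p_{FlexHub} = 20.875 + 0.25·30.5 = 28.5.
q_{IronWorks} = 123 − 4·30.5 + 2·28.5 = 58.
Profit = (30.5 − 16)·58 = 841.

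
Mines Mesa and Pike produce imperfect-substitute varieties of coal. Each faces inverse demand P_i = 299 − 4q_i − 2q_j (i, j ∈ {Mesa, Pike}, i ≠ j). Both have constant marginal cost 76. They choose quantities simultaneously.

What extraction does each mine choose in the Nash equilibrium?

22.3

Mine Mesa's profit: π = q_{Mesa}(299 − 4q_{Mesa} − 2q_{Pike}) − 76q_{Mesa}.
∂π/∂q_{Mesa} = 223 − 8q_{Mesa} − 2q_{Pike} = 0 ⇒ q_{Mesa} = 27.875 − 0.25q_{Pike}.
By symmetry q_{Pike} = q_{Mesa}; substituting into the reaction function, 1.25q_{Mesa} = 27.875 and q_{Mesa} = 22.3.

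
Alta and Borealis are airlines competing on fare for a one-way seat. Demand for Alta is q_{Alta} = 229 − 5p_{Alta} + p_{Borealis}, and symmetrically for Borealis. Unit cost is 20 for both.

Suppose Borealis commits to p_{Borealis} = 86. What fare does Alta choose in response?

41.5

Alta's profit: π = (p_{Alta} − 20)(229 − 5p_{Alta} + p_{Borealis}).
∂π/∂p_{Alta} = 329 − 10p_{Alta} + p_{Borealis} = 0 ⇒ p_{Alta} = 32.9 + 0.1p_{Borealis}.
At p_{Borealis} = 86: p_{Alta} = 32.9 + 0.1·86 = 41.5.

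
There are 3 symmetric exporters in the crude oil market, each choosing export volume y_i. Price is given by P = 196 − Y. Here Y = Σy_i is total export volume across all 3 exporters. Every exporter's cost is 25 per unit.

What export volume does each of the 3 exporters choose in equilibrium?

A representative exporter's profit is π_i = y_i(196 − Y) − 25y_i, with Y = y_i + Σ_{j≠i} y_j.
First-order condition: 171 − 2y_i − Σ_{j≠i} y_j = 0.
With identical exporters, set every y_j = y: then 171 − 2y − 2y = 0, i.e. y = 171/4 = 42.75.

42.75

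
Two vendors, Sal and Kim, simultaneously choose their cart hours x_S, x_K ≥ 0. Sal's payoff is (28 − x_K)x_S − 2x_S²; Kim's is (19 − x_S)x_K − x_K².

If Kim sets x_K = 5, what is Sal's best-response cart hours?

5.75

Expanding Sal's payoff: 28x_S − x_Kx_S − 2x_S².
∂π/∂x_S = 28 − x_K − 4x_S = 0, so x_S = 7 − 0.25x_K.
At x_K = 5: x_S = 7 − 0.25·5 = 5.75.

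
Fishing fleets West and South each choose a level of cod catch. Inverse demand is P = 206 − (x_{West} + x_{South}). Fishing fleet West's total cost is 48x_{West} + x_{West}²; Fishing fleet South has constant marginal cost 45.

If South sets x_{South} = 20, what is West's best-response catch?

34.5

Fishing fleet West's profit: π = x_{West}(206 − (x_{West} + x_{South})) − 48x_{West} − x_{West}².
∂π/∂x_{West} = 158 − 4x_{West} − x_{South} = 0, so x_{West} = 39.5 − 0.25x_{South}.
At x_{South} = 20: x_{West} = 39.5 − 0.25·20 = 34.5.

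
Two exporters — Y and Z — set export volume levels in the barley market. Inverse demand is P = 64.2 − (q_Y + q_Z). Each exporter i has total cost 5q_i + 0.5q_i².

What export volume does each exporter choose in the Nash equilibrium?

Exporter Y's profit: π = q_Y(64.2 − (q_Y + q_Z)) − 5q_Y − 0.5q_Y².
∂π/∂q_Y = 59.2 − 3q_Y − q_Z = 0, so q_Y = 296/15 − (1/3)q_Z.
By symmetry q_Z = q_Y; substituting into the reaction function, (4/3)q_Y = 296/15 and q_Y = 14.8.

14.8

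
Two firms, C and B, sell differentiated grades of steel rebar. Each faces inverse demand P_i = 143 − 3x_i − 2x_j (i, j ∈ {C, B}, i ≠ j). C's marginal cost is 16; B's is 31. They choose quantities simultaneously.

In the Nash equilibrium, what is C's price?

66.4375

Firm C's profit: π = x_C(143 − 3x_C − 2x_B) − 16x_C.
∂π/∂x_C = 127 − 6x_C − 2x_B = 0 ⇒ x_C = 127/6 − (1/3)x_B.
Similarly x_B = 56/3 − (1/3)x_C.
Substituting the second reaction function into the first: x_C = 127/6 − (1/3)(56/3 − (1/3)x_C), which gives (8/9)x_C = 269/18 ⇒ x_C = 16.8125.
Then x_B = 56/3 − (1/3)·16.8125 = 13.0625.
P_C = 143 − 3·16.8125 − 2·13.0625 = 66.4375.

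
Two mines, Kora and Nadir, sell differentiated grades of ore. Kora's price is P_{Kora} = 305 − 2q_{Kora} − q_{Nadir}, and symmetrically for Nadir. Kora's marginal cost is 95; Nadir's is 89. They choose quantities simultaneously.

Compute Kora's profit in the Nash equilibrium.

Mine Kora's profit: π = q_{Kora}(305 − 2q_{Kora} − q_{Nadir}) − 95q_{Kora}.
∂π/∂q_{Kora} = 210 − 4q_{Kora} − q_{Nadir} = 0 ⇒ q_{Kora} = 52.5 − 0.25q_{Nadir}.
Similarly q_{Nadir} = 54 − 0.25q_{Kora}.
Plugging q_{Nadir} into Kora's best response: q_{Kora} = 52.5 − 0.25(54 − 0.25q_{Kora}) ⇒ 0.9375q_{Kora} = 39, so q_{Kora} = 41.6.
Then q_{Nadir} = 54 − 0.25·41.6 = 43.6.
P_{Kora} = 305 − 2·41.6 − 43.6 = 178.2.
Profit = (178.2 − 95)·41.6 = 3461.12.

3461.12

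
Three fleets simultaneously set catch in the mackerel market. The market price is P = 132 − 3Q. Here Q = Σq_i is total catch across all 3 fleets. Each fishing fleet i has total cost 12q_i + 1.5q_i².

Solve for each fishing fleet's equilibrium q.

8

A representative fishing fleet's profit is π_i = q_i(132 − 3Q) − 12q_i − 1.5q_i², with Q = q_i + Σ_{j≠i} q_j.
First-order condition: 120 − 9q_i − 3Σ_{j≠i} q_j = 0.
In a symmetric equilibrium every fishing fleet chooses the same q, so Σ_{j≠i} q_j = 2q. The condition becomes 120 − 15q = 0, giving q = 120/15 = 8.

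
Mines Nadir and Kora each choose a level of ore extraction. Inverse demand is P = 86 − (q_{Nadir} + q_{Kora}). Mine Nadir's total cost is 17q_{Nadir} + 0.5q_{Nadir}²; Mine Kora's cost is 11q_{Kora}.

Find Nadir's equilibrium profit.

Mine Nadir's profit: π = q_{Nadir}(86 − (q_{Nadir} + q_{Kora})) − 17q_{Nadir} − 0.5q_{Nadir}².
∂π/∂q_{Nadir} = 69 − 3q_{Nadir} − q_{Kora} = 0, so q_{Nadir} = 23 − (1/3)q_{Kora}.
For Kora: ∂π/∂q_{Kora} = 75 − 2q_{Kora} − q_{Nadir} = 0 ⇒ q_{Kora} = 37.5 − 0.5q_{Nadir}.
Plugging q_{Kora} into Nadir's best response: q_{Nadir} = 23 − (1/3)(37.5 − 0.5q_{Nadir}) ⇒ (5/6)q_{Nadir} = 10.5, so q_{Nadir} = 12.6.
Then q_{Kora} = 37.5 − 0.5·12.6 = 31.2.
Price P = 86 − 43.8 = 42.2.
Nadir's profit: (42.2 − 17)·12.6 − 0.5(12.6)² = 238.14.

238.14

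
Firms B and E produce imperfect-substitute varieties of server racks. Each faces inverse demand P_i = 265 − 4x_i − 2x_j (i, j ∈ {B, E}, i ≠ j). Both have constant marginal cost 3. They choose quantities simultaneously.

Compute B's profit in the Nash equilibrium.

2745.76

Firm B's profit: π = x_B(265 − 4x_B − 2x_E) − 3x_B.
∂π/∂x_B = 262 − 8x_B − 2x_E = 0 ⇒ x_B = 32.75 − 0.25x_E.
The game is symmetric, so in equilibrium x_E = x_B: the reaction function gives 1.25x_B = 32.75, hence x_B = 26.2.
P_B = 265 − 4·26.2 − 2·26.2 = 107.8.
Profit = (107.8 − 3)·26.2 = 2745.76.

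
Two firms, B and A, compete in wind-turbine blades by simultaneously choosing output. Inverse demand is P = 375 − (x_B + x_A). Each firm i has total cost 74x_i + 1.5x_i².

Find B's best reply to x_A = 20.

Firm B's profit: π = x_B(375 − (x_B + x_A)) − 74x_B − 1.5x_B².
∂π/∂x_B = 301 − 5x_B − x_A = 0, so x_B = 60.2 − 0.2x_A.
At x_A = 20: x_B = 60.2 − 0.2·20 = 56.2.

56.2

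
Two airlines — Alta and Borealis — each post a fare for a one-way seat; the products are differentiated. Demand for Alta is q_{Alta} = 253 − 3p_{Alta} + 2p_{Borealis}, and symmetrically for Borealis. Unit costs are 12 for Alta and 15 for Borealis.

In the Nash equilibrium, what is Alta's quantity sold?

182.4375

Alta's profit: π = (p_{Alta} − 12)(253 − 3p_{Alta} + 2p_{Borealis}).
∂π/∂p_{Alta} = 289 − 6p_{Alta} + 2p_{Borealis} = 0 ⇒ p_{Alta} = 289/6 + (1/3)p_{Borealis}.
Similarly p_{Borealis} = 149/3 + (1/3)p_{Alta}.
Substituting the second reaction function into the first: p_{Alta} = 289/6 + (1/3)(149/3 + (1/3)p_{Alta}), which gives (8/9)p_{Alta} = 1165/18 ⇒ p_{Alta} = 72.8125.
Then p_{Borealis} = 149/3 + (1/3)·72.8125 = 73.9375.
q_{Alta} = 253 − 3·72.8125 + 2·73.9375 = 182.4375.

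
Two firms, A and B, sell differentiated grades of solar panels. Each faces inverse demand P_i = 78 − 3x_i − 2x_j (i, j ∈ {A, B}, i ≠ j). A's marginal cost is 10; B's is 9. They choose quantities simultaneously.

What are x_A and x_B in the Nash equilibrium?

8.4375, 8.6875

Firm A's profit: π = x_A(78 − 3x_A − 2x_B) − 10x_A.
∂π/∂x_A = 68 − 6x_A − 2x_B = 0 ⇒ x_A = 34/3 − (1/3)x_B.
Similarly x_B = 11.5 − (1/3)x_A.
Plugging x_B into A's best response: x_A = 34/3 − (1/3)(11.5 − (1/3)x_A) ⇒ (8/9)x_A = 7.5, so x_A = 8.4375.
Then x_B = 11.5 − (1/3)·8.4375 = 8.6875.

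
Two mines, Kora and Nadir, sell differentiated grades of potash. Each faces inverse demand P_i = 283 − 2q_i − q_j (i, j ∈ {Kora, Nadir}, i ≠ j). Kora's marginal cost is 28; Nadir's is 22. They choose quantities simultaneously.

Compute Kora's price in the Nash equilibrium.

129.2

Mine Kora's profit: π = q_{Kora}(283 − 2q_{Kora} − q_{Nadir}) − 28q_{Kora}.
∂π/∂q_{Kora} = 255 − 4q_{Kora} − q_{Nadir} = 0 ⇒ q_{Kora} = 63.75 − 0.25q_{Nadir}.
Similarly q_{Nadir} = 65.25 − 0.25q_{Kora}.
Substituting the second reaction function into the first: q_{Kora} = 63.75 − 0.25(65.25 − 0.25q_{Kora}), which gives 0.9375q_{Kora} = 47.4375 ⇒ q_{Kora} = 50.6.
Then q_{Nadir} = 65.25 − 0.25·50.6 = 52.6.
P_{Kora} = 283 − 2·50.6 − 52.6 = 129.2.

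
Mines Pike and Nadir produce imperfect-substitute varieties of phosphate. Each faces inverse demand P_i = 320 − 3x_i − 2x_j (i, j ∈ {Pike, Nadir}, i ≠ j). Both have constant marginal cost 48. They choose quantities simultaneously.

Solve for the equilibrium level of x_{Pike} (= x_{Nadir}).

34

Mine Pike's profit: π = x_{Pike}(320 − 3x_{Pike} − 2x_{Nadir}) − 48x_{Pike}.
∂π/∂x_{Pike} = 272 − 6x_{Pike} − 2x_{Nadir} = 0 ⇒ x_{Pike} = 136/3 − (1/3)x_{Nadir}.
By symmetry x_{Nadir} = x_{Pike}; substituting into the reaction function, (4/3)x_{Pike} = 136/3 and x_{Pike} = 34.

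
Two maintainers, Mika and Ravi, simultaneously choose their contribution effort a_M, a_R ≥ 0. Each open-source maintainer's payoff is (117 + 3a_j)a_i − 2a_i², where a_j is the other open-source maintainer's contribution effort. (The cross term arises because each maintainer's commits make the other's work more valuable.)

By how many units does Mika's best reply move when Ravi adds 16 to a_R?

Mika's payoff is (117 + 3a_R)a_M − 2a_M².
∂π/∂a_M = 117 + 3a_R − 4a_M = 0, so a_M = 29.25 + 0.75a_R.
The reaction-function slope is 0.75, so a 16-unit rise in a_R moves a_M by 0.75 × 16 = 12. Mika's best response rises — the actions are strategic complements.

12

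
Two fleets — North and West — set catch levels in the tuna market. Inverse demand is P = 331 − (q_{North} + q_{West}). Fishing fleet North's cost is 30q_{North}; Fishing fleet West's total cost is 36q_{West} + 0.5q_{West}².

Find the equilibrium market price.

151.6

Fishing fleet North's profit: π = q_{North}(331 − (q_{North} + q_{West})) − 30q_{North}.
∂π/∂q_{North} = 301 − 2q_{North} − q_{West} = 0, so q_{North} = 150.5 − 0.5q_{West}.
For West: ∂π/∂q_{West} = 295 − 3q_{West} − q_{North} = 0 ⇒ q_{West} = 295/3 − (1/3)q_{North}.
Solving the two reaction functions simultaneously: (1 − (−0.5)(−1/3))q_{North} = 150.5 − 0.5·(295/3), so (5/6)q_{North} = 304/3 and q_{North} = 121.6.
Then q_{West} = 295/3 − (1/3)·121.6 = 57.8.
Equilibrium price: P = 331 − 179.4 = 151.6.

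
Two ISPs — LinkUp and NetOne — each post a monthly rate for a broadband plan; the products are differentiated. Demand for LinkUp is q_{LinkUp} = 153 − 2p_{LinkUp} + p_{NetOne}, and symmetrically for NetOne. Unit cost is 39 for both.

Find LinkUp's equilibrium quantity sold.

76

LinkUp's profit: π = (p_{LinkUp} − 39)(153 − 2p_{LinkUp} + p_{NetOne}).
∂π/∂p_{LinkUp} = 231 − 4p_{LinkUp} + p_{NetOne} = 0 ⇒ p_{LinkUp} = 57.75 + 0.25p_{NetOne}.
Setting p_{LinkUp} = p_{NetOne} in the reaction function: p_{LinkUp} = 57.75 + 0.25p_{LinkUp}, so p_{LinkUp} = 57.75 / 0.75 = 77.
q_{LinkUp} = 153 − 2·77 + 77 = 76.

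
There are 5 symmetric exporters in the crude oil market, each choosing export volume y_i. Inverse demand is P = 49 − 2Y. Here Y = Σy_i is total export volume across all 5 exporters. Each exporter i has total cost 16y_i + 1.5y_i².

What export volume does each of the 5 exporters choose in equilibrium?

A representative exporter's profit is π_i = y_i(49 − 2Y) − 16y_i − 1.5y_i², with Y = y_i + Σ_{j≠i} y_j.
First-order condition: 33 − 7y_i − 2Σ_{j≠i} y_j = 0.
Imposing symmetry (y_j = y for all j) turns Σ_{j≠i} y_j into 4y, so 33 = 15y and y = 2.2.

2.2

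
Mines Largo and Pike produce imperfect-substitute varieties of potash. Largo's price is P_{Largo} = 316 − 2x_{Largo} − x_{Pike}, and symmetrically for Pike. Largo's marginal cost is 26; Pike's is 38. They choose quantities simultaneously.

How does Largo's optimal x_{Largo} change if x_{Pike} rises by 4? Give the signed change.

-1

Mine Largo's profit: π = x_{Largo}(316 − 2x_{Largo} − x_{Pike}) − 26x_{Largo}.
∂π/∂x_{Largo} = 290 − 4x_{Largo} − x_{Pike} = 0 ⇒ x_{Largo} = 72.5 − 0.25x_{Pike}.
The reaction-function slope is −0.25, so a 4-unit rise in x_{Pike} moves x_{Largo} by −0.25 × 4 = −1. Largo's best response falls — the actions are strategic substitutes.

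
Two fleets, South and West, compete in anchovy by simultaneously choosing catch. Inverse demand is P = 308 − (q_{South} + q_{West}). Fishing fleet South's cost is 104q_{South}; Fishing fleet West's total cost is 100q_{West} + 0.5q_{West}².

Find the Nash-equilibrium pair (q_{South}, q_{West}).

Fishing fleet South's profit: π = q_{South}(308 − (q_{South} + q_{West})) − 104q_{South}.
∂π/∂q_{South} = 204 − 2q_{South} − q_{West} = 0, so q_{South} = 102 − 0.5q_{West}.
For West: ∂π/∂q_{West} = 208 − 3q_{West} − q_{South} = 0 ⇒ q_{West} = 208/3 − (1/3)q_{South}.
Substituting the second reaction function into the first: q_{South} = 102 − 0.5(208/3 − (1/3)q_{South}), which gives (5/6)q_{South} = 202/3 ⇒ q_{South} = 80.8.
Then q_{West} = 208/3 − (1/3)·80.8 = 42.4.

80.8, 42.4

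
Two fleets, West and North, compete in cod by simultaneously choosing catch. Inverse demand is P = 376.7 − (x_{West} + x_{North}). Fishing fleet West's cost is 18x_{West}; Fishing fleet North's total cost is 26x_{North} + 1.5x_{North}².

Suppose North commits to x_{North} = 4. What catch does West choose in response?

Fishing fleet West's profit: π = x_{West}(376.7 − (x_{West} + x_{North})) − 18x_{West}.
∂π/∂x_{West} = 358.7 − 2x_{West} − x_{North} = 0, so x_{West} = 179.35 − 0.5x_{North}.
At x_{North} = 4: x_{West} = 179.35 − 0.5·4 = 177.35.

177.35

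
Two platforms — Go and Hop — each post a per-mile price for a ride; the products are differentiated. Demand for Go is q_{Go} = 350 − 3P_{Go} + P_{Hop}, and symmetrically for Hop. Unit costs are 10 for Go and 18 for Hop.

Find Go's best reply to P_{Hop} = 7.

Go's profit: π = (P_{Go} − 10)(350 − 3P_{Go} + P_{Hop}).
∂π/∂P_{Go} = 380 − 6P_{Go} + P_{Hop} = 0 ⇒ P_{Go} = 190/3 + (1/6)P_{Hop}.
At P_{Hop} = 7: P_{Go} = 190/3 + (1/6)·7 = 64.5.

64.5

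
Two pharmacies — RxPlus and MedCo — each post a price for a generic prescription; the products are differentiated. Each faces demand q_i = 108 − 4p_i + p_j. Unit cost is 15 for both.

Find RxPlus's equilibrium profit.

RxPlus's profit: π = (p_{RxPlus} − 15)(108 − 4p_{RxPlus} + p_{MedCo}).
∂π/∂p_{RxPlus} = 168 − 8p_{RxPlus} + p_{MedCo} = 0 ⇒ p_{RxPlus} = 21 + 0.125p_{MedCo}.
Setting p_{RxPlus} = p_{MedCo} in the reaction function: p_{RxPlus} = 21 + 0.125p_{RxPlus}, so p_{RxPlus} = 21 / 0.875 = 24.
q_{RxPlus} = 108 − 4·24 + 24 = 36.
Profit = (24 − 15)·36 = 324.

324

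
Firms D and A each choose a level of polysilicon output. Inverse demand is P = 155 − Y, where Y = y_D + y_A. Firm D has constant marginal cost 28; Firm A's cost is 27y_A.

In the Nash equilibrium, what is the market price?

Firm D's profit: π = y_D(155 − (y_D + y_A)) − 28y_D.
∂π/∂y_D = 127 − 2y_D − y_A = 0, so y_D = 63.5 − 0.5y_A.
By the same steps for A: y_A = 64 − 0.5y_D.
Substituting the second reaction function into the first: y_D = 63.5 − 0.5(64 − 0.5y_D), which gives 0.75y_D = 31.5 ⇒ y_D = 42.
Then y_A = 64 − 0.5·42 = 43.
Equilibrium price: P = 155 − 85 = 70.

70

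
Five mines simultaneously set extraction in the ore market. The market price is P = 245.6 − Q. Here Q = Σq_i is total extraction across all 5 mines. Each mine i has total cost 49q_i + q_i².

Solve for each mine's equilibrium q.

A representative mine's profit is π_i = q_i(245.6 − Q) − 49q_i − q_i², with Q = q_i + Σ_{j≠i} q_j.
First-order condition: 196.6 − 4q_i − Σ_{j≠i} q_j = 0.
In a symmetric equilibrium every mine chooses the same q, so Σ_{j≠i} q_j = 4q. The condition becomes 196.6 − 8q = 0, giving q = 196.6/8 = 24.575.

24.575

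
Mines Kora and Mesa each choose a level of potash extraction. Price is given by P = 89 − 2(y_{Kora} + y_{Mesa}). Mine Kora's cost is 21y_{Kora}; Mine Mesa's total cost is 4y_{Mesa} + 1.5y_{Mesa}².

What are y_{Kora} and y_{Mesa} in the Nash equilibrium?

Mine Kora's profit: π = y_{Kora}(89 − 2(y_{Kora} + y_{Mesa})) − 21y_{Kora}.
∂π/∂y_{Kora} = 68 − 4y_{Kora} − 2y_{Mesa} = 0, so y_{Kora} = 17 − 0.5y_{Mesa}.
For Mesa: ∂π/∂y_{Mesa} = 85 − 7y_{Mesa} − 2y_{Kora} = 0 ⇒ y_{Mesa} = 85/7 − (2/7)y_{Kora}.
Solving the two reaction functions simultaneously: (1 − (−0.5)(−2/7))y_{Kora} = 17 − 0.5·(85/7), so (6/7)y_{Kora} = 153/14 and y_{Kora} = 12.75.
Then y_{Mesa} = 85/7 − (2/7)·12.75 = 8.5.

12.75, 8.5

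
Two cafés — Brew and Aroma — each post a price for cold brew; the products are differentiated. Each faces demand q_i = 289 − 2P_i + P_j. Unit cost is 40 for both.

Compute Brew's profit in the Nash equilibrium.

Brew's profit: π = (P_{Brew} − 40)(289 − 2P_{Brew} + P_{Aroma}).
∂π/∂P_{Brew} = 369 − 4P_{Brew} + P_{Aroma} = 0 ⇒ P_{Brew} = 92.25 + 0.25P_{Aroma}.
The game is symmetric, so in equilibrium P_{Aroma} = P_{Brew}: the reaction function gives 0.75P_{Brew} = 92.25, hence P_{Brew} = 123.
q_{Brew} = 289 − 2·123 + 123 = 166.
Profit = (123 − 40)·166 = 13778.

13778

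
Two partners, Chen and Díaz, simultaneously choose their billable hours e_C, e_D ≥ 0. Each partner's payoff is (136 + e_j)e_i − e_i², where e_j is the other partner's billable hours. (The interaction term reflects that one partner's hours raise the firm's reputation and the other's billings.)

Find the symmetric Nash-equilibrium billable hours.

136

Chen's payoff is (136 + e_D)e_C − e_C².
∂π/∂e_C = 136 + e_D − 2e_C = 0, so e_C = 68 + 0.5e_D.
The game is symmetric, so in equilibrium e_D = e_C: the reaction function gives 0.5e_C = 68, hence e_C = 136.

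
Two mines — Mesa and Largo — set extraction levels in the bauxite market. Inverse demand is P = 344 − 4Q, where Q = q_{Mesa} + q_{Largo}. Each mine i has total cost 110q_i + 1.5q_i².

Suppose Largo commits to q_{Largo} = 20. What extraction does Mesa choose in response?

14

Mine Mesa's profit: π = q_{Mesa}(344 − 4(q_{Mesa} + q_{Largo})) − 110q_{Mesa} − 1.5q_{Mesa}².
∂π/∂q_{Mesa} = 234 − 11q_{Mesa} − 4q_{Largo} = 0, so q_{Mesa} = 234/11 − (4/11)q_{Largo}.
At q_{Largo} = 20: q_{Mesa} = 234/11 − (4/11)·20 = 14.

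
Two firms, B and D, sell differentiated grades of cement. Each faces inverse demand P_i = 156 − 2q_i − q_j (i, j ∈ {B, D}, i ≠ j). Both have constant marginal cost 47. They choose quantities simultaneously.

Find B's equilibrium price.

Firm B's profit: π = q_B(156 − 2q_B − q_D) − 47q_B.
∂π/∂q_B = 109 − 4q_B − q_D = 0 ⇒ q_B = 27.25 − 0.25q_D.
The game is symmetric, so in equilibrium q_D = q_B: the reaction function gives 1.25q_B = 27.25, hence q_B = 21.8.
P_B = 156 − 2·21.8 − 21.8 = 90.6.

90.6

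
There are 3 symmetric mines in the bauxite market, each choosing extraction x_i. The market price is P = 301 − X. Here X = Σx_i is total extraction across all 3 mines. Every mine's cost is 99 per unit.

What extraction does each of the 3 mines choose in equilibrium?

A representative mine's profit is π_i = x_i(301 − X) − 99x_i, with X = x_i + Σ_{j≠i} x_j.
First-order condition: 202 − 2x_i − Σ_{j≠i} x_j = 0.
In a symmetric equilibrium every mine chooses the same x, so Σ_{j≠i} x_j = 2x. The condition becomes 202 − 4x = 0, giving x = 202/4 = 50.5.

50.5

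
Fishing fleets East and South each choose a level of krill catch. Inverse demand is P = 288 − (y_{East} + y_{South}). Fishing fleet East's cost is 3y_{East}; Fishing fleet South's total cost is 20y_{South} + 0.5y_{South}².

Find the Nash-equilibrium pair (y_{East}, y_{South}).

Fishing fleet East's profit: π = y_{East}(288 − (y_{East} + y_{South})) − 3y_{East}.
∂π/∂y_{East} = 285 − 2y_{East} − y_{South} = 0, so y_{East} = 142.5 − 0.5y_{South}.
For South: ∂π/∂y_{South} = 268 − 3y_{South} − y_{East} = 0 ⇒ y_{South} = 268/3 − (1/3)y_{East}.
Substituting the second reaction function into the first: y_{East} = 142.5 − 0.5(268/3 − (1/3)y_{East}), which gives (5/6)y_{East} = 587/6 ⇒ y_{East} = 117.4.
Then y_{South} = 268/3 − (1/3)·117.4 = 50.2.

117.4, 50.2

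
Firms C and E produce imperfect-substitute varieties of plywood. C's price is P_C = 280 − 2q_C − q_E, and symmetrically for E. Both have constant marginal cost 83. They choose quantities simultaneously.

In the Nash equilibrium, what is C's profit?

3104.72

Firm C's profit: π = q_C(280 − 2q_C − q_E) − 83q_C.
∂π/∂q_C = 197 − 4q_C − q_E = 0 ⇒ q_C = 49.25 − 0.25q_E.
By symmetry q_E = q_C; substituting into the reaction function, 1.25q_C = 49.25 and q_C = 39.4.
P_C = 280 − 2·39.4 − 39.4 = 161.8.
Profit = (161.8 − 83)·39.4 = 3104.72.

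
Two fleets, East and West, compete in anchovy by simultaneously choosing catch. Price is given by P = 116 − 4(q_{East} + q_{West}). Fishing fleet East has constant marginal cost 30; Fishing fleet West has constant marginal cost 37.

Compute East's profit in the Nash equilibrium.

Fishing fleet East's profit: π = q_{East}(116 − 4(q_{East} + q_{West})) − 30q_{East}.
∂π/∂q_{East} = 86 − 8q_{East} − 4q_{West} = 0, so q_{East} = 10.75 − 0.5q_{West}.
By the same steps for West: q_{West} = 9.875 − 0.5q_{East}.
Substituting the second reaction function into the first: q_{East} = 10.75 − 0.5(9.875 − 0.5q_{East}), which gives 0.75q_{East} = 5.8125 ⇒ q_{East} = 7.75.
Then q_{West} = 9.875 − 0.5·7.75 = 6.
Price P = 116 − 4·13.75 = 61.
East's profit: (61 − 30)·7.75 = 240.25.

240.25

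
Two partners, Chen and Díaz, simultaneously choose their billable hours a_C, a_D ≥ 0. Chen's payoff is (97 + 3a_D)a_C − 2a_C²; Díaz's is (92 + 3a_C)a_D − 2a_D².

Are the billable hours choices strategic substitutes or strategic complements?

Expanding Chen's payoff: 97a_C + 3a_Da_C − 2a_C².
∂π/∂a_C = 97 + 3a_D − 4a_C = 0, so a_C = 24.25 + 0.75a_D.
The best-response slope da_C/da_D = 0.75 > 0: the reaction function is upward-sloping, so the choices are strategic complements.

strategic complements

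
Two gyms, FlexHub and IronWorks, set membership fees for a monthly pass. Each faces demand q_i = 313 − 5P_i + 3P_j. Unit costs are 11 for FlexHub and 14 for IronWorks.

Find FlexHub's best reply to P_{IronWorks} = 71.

FlexHub's profit: π = (P_{FlexHub} − 11)(313 − 5P_{FlexHub} + 3P_{IronWorks}).
∂π/∂P_{FlexHub} = 368 − 10P_{FlexHub} + 3P_{IronWorks} = 0 ⇒ P_{FlexHub} = 36.8 + 0.3P_{IronWorks}.
At P_{IronWorks} = 71: P_{FlexHub} = 36.8 + 0.3·71 = 58.1.

58.1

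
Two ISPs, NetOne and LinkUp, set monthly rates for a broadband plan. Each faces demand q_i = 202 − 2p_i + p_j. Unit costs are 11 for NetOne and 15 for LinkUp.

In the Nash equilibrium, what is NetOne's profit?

NetOne's profit: π = (p_{NetOne} − 11)(202 − 2p_{NetOne} + p_{LinkUp}).
∂π/∂p_{NetOne} = 224 − 4p_{NetOne} + p_{LinkUp} = 0 ⇒ p_{NetOne} = 56 + 0.25p_{LinkUp}.
Similarly p_{LinkUp} = 58 + 0.25p_{NetOne}.
Plugging p_{LinkUp} into NetOne's best response: p_{NetOne} = 56 + 0.25(58 + 0.25p_{NetOne}) ⇒ 0.9375p_{NetOne} = 70.5, so p_{NetOne} = 75.2.
Then p_{LinkUp} = 58 + 0.25·75.2 = 76.8.
q_{NetOne} = 202 − 2·75.2 + 76.8 = 128.4.
Profit = (75.2 − 11)·128.4 = 8243.28.

8243.28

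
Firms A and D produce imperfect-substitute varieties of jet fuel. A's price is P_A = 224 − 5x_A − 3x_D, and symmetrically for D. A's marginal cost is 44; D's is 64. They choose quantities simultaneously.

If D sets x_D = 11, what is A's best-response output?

14.7

Firm A's profit: π = x_A(224 − 5x_A − 3x_D) − 44x_A.
∂π/∂x_A = 180 − 10x_A − 3x_D = 0 ⇒ x_A = 18 − 0.3x_D.
At x_D = 11: x_A = 18 − 0.3·11 = 14.7.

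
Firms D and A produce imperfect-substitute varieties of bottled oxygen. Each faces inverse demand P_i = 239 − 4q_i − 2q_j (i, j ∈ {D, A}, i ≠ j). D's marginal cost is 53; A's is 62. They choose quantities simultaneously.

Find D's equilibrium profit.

1428.84

Firm D's profit: π = q_D(239 − 4q_D − 2q_A) − 53q_D.
∂π/∂q_D = 186 − 8q_D − 2q_A = 0 ⇒ q_D = 23.25 − 0.25q_A.
Similarly q_A = 22.125 − 0.25q_D.
Solving the two reaction functions simultaneously: (1 − (−0.25)(−0.25))q_D = 23.25 − 0.25·22.125, so 0.9375q_D = 567/32 and q_D = 18.9.
Then q_A = 22.125 − 0.25·18.9 = 17.4.
P_D = 239 − 4·18.9 − 2·17.4 = 128.6.
Profit = (128.6 − 53)·18.9 = 1428.84.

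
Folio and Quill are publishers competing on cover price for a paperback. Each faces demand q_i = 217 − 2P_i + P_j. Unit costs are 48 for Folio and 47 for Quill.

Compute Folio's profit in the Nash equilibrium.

6316.88

Folio's profit: π = (P_{Folio} − 48)(217 − 2P_{Folio} + P_{Quill}).
∂π/∂P_{Folio} = 313 − 4P_{Folio} + P_{Quill} = 0 ⇒ P_{Folio} = 78.25 + 0.25P_{Quill}.
Similarly P_{Quill} = 77.75 + 0.25P_{Folio}.
Substituting the second reaction function into the first: P_{Folio} = 78.25 + 0.25(77.75 + 0.25P_{Folio}), which gives 0.9375P_{Folio} = 97.6875 ⇒ P_{Folio} = 104.2.
Then P_{Quill} = 77.75 + 0.25·104.2 = 103.8.
q_{Folio} = 217 − 2·104.2 + 103.8 = 112.4.
Profit = (104.2 − 48)·112.4 = 6316.88.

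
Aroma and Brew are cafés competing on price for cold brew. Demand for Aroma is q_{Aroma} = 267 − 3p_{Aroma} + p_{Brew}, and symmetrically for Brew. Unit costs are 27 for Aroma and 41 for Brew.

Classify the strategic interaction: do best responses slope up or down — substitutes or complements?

strategic complements

Aroma's profit: π = (p_{Aroma} − 27)(267 − 3p_{Aroma} + p_{Brew}).
∂π/∂p_{Aroma} = 348 − 6p_{Aroma} + p_{Brew} = 0 ⇒ p_{Aroma} = 58 + (1/6)p_{Brew}.
The best-response slope dp_{Aroma}/dp_{Brew} = 1/6 > 0: the reaction function is upward-sloping, so the choices are strategic complements.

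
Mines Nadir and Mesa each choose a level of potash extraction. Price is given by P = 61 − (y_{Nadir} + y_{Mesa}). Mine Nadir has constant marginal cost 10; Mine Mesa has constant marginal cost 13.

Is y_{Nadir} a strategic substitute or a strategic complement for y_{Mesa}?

Mine Nadir's profit: π = y_{Nadir}(61 − (y_{Nadir} + y_{Mesa})) − 10y_{Nadir}.
∂π/∂y_{Nadir} = 51 − 2y_{Nadir} − y_{Mesa} = 0, so y_{Nadir} = 25.5 − 0.5y_{Mesa}.
The best-response slope dy_{Nadir}/dy_{Mesa} = −0.5 < 0: the reaction function is downward-sloping, so the choices are strategic substitutes.

strategic substitutes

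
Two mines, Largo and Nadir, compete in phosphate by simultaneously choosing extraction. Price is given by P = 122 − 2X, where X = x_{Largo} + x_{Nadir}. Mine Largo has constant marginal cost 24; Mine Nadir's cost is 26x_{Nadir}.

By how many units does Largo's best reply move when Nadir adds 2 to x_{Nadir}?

-1

Mine Largo's profit: π = x_{Largo}(122 − 2(x_{Largo} + x_{Nadir})) − 24x_{Largo}.
∂π/∂x_{Largo} = 98 − 4x_{Largo} − 2x_{Nadir} = 0, so x_{Largo} = 24.5 − 0.5x_{Nadir}.
The reaction-function slope is −0.5, so a 2-unit rise in x_{Nadir} moves x_{Largo} by −0.5 × 2 = −1. Largo's best response falls — the actions are strategic substitutes.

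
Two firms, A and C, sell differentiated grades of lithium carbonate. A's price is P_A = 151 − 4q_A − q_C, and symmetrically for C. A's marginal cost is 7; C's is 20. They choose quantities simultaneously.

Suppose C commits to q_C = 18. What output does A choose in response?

15.75

Firm A's profit: π = q_A(151 − 4q_A − q_C) − 7q_A.
∂π/∂q_A = 144 − 8q_A − q_C = 0 ⇒ q_A = 18 − 0.125q_C.
At q_C = 18: q_A = 18 − 0.125·18 = 15.75.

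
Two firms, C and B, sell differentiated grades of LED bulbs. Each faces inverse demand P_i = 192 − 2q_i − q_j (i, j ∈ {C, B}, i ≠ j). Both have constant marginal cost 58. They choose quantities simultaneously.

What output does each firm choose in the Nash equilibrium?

26.8

Firm C's profit: π = q_C(192 − 2q_C − q_B) − 58q_C.
∂π/∂q_C = 134 − 4q_C − q_B = 0 ⇒ q_C = 33.5 − 0.25q_B.
By symmetry q_B = q_C; substituting into the reaction function, 1.25q_C = 33.5 and q_C = 26.8.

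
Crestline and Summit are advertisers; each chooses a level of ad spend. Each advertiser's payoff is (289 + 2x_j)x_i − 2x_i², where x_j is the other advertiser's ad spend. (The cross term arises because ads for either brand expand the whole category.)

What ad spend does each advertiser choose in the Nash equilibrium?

144.5

Crestline's payoff is (289 + 2x_S)x_C − 2x_C².
∂π/∂x_C = 289 + 2x_S − 4x_C = 0, so x_C = 72.25 + 0.5x_S.
The game is symmetric, so in equilibrium x_S = x_C: the reaction function gives 0.5x_C = 72.25, hence x_C = 144.5.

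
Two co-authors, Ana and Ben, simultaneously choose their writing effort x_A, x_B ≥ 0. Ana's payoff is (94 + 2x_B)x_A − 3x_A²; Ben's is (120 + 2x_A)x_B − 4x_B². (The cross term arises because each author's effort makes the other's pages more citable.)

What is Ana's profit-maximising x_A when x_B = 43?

30

Expanding Ana's payoff: 94x_A + 2x_Bx_A − 3x_A².
∂π/∂x_A = 94 + 2x_B − 6x_A = 0, so x_A = 47/3 + (1/3)x_B.
At x_B = 43: x_A = 47/3 + (1/3)·43 = 30.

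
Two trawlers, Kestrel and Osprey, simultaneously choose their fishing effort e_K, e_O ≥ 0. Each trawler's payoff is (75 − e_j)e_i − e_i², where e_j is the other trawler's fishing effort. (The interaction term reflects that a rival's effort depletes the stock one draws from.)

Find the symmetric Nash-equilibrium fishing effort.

25

Kestrel's payoff is (75 − e_O)e_K − e_K².
∂π/∂e_K = 75 − e_O − 2e_K = 0, so e_K = 37.5 − 0.5e_O.
Setting e_K = e_O in the reaction function: e_K = 37.5 − 0.5e_K, so e_K = 37.5 / 1.5 = 25.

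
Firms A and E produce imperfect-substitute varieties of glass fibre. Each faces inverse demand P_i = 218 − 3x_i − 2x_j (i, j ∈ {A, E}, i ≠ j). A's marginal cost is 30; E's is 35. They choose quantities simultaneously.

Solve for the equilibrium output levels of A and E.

Firm A's profit: π = x_A(218 − 3x_A − 2x_E) − 30x_A.
∂π/∂x_A = 188 − 6x_A − 2x_E = 0 ⇒ x_A = 94/3 − (1/3)x_E.
Similarly x_E = 30.5 − (1/3)x_A.
Solving the two reaction functions simultaneously: (1 − (−1/3)(−1/3))x_A = 94/3 − (1/3)·30.5, so (8/9)x_A = 127/6 and x_A = 23.8125.
Then x_E = 30.5 − (1/3)·23.8125 = 22.5625.

23.8125, 22.5625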